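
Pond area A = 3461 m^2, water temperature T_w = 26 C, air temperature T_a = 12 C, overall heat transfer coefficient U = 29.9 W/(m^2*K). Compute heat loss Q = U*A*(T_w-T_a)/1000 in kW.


Temperature difference dT = 26 - 12 = 14 K
Heat loss (W) = U * A * dT = 29.9 * 3461 * 14 = 1448774.6 W
Convert to kW: 1448774.6 / 1000 = 1448.7746 kW

1448.7746 kW


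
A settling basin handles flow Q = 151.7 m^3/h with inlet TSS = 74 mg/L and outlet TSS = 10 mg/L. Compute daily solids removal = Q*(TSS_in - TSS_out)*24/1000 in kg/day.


Concentration drop: TSS_in - TSS_out = 74 - 10 = 64 mg/L
Hourly solids removed = Q * dTSS = 151.7 m^3/h * 64 mg/L = 9708.8 g/h  (m^3/h * mg/L = g/h)
Daily solids removed = 9708.8 * 24 = 233011.2 g/day
Convert g to kg: 233011.2 / 1000 = 233.0112 kg/day

233.0112 kg/day


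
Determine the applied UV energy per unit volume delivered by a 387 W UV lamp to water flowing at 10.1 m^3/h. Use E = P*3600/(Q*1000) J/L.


Energy delivered per hour = 387 W * 3600 s = 1393200 J/h
Volume treated per hour = 10.1 m^3/h * 1000 = 10100 L/h
dose = 1393200 / 10100 = 137.941 J/L

137.941 J/L


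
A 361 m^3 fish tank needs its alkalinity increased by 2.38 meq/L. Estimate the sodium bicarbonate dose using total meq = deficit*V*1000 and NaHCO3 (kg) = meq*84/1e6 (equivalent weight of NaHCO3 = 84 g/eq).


Tank volume in L = 361 m^3 * 1000 = 361000 L
Total meq required = 2.38 meq/L * 361000 L = 859180 meq
NaHCO3 mass = 859180 meq * 84 mg/meq / 1e6 = 72.1711 kg

72.1711 kg


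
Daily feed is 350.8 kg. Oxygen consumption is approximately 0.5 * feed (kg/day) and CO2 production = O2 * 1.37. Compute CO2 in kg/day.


O2 = 350.8 * 0.5 = 175.4
CO2 = 175.4 * 1.37 = 240.298

240.298 kg/day


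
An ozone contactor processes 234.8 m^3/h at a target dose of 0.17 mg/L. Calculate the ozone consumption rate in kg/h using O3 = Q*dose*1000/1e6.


O3 demand (mg/h) = Q * dose * 1000 = 234.8 * 0.17 * 1000 = 39916 mg/h
Convert mg to kg: 39916 / 1e6 = 0.039916 kg/h

0.039916 kg/h


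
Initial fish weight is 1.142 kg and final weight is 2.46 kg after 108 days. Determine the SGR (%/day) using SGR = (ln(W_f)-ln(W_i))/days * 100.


ln(W_f) = ln(2.46) = 0.90016135
ln(W_i) = ln(1.142) = 0.13278111
ln(W_f) - ln(W_i) = 0.90016135 - 0.13278111 = 0.76738024
SGR = 0.76738024 / 108 * 100 = 0.710537 %/day

0.710537 %/day


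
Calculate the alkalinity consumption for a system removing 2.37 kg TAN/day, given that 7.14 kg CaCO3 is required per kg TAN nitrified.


Alkalinity factor: 7.14 kg CaCO3 consumed per kg TAN nitrified
alk = 2.37 kg TAN * 7.14 = 16.9218 kg CaCO3/day

16.9218 kg CaCO3/day


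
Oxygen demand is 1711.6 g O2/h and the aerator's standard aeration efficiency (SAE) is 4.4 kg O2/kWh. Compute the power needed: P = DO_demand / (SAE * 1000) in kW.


SAE in g O2/kWh = 4.4 * 1000 = 4400 g/kWh
P = DO_demand / SAE_g = 1711.6 / 4400 = 0.389 kW

0.389 kW


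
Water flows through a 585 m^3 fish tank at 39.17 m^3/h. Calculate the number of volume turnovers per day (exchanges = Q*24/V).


Daily flow volume = 39.17 m^3/h * 24 h = 940.08 m^3/day
Exchanges = daily flow / tank volume = 940.08 / 585 = 1.60697 exchanges/day

1.60697 exchanges/day


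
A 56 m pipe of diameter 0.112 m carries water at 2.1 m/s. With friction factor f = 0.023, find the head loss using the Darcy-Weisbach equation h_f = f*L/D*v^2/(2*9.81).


v^2 = 2.1^2 = 4.41 m^2/s^2
L/D = 56/0.112 = 500
h_f = f*(L/D)*v^2/(2g) = 0.023 * 500 * 4.41 / 19.62 = 2.58486 m

2.58486 m


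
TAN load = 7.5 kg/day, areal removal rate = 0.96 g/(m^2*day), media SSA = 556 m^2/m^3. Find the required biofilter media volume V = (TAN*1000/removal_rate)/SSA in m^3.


A = 7.5*1000 / 0.96 = 7812.5 m^2
V = 7812.5 / 556 = 14.0513

14.0513 m^3


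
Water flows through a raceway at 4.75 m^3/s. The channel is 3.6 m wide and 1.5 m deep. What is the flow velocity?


Cross-sectional area = W * d = 3.6 * 1.5 = 5.4 m^2
Velocity = Q / A = 4.75 / 5.4 = 0.87963 m/s

0.87963 m/s


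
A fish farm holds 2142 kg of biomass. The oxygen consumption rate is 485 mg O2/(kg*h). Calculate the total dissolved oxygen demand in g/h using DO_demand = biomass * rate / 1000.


Total O2 consumption (mg/h) = 2142 kg * 485 mg/(kg*h) = 1038870 mg/h
Convert to g/h: 1038870 / 1000 = 1038.87 g/h

1038.87 g/h


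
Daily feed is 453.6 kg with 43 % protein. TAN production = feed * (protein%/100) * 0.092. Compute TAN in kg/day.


Protein in feed = 453.6 * 43/100 = 195.048 kg/day
TAN = protein * 0.092 = 195.048 * 0.092 = 17.944416 kg/day

17.944416 kg/day


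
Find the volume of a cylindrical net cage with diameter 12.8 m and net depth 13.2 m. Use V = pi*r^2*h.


r = d/2 = 12.8/2 = 6.4 m
Base area = pi*r^2 = pi*6.4^2 = 128.67964 m^2
Volume = 128.67964 * 13.2 = 1698.57 m^3

1698.57 m^3


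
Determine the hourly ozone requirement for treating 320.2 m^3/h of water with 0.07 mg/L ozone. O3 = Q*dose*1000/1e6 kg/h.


O3 demand (mg/h) = Q * dose * 1000 = 320.2 * 0.07 * 1000 = 22414 mg/h
Convert mg to kg: 22414 / 1e6 = 0.022414 kg/h

0.022414 kg/h


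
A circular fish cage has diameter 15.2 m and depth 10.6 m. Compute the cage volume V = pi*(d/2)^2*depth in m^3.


r = d/2 = 15.2/2 = 7.6 m
Base area = pi*r^2 = pi*7.6^2 = 181.45839 m^2
Volume = 181.45839 * 10.6 = 1923.46 m^3

1923.46 m^3


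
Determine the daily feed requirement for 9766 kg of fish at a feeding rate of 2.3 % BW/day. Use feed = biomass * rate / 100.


Feeding rate fraction = 2.3% / 100 = 0.023
Daily feed = 9766 kg * 0.023 = 224.618 kg/day

224.618 kg/day


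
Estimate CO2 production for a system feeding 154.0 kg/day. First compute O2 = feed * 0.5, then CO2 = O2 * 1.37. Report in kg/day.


O2 = 154.0 * 0.5 = 77
CO2 = 77 * 1.37 = 105.49

105.49 kg/day


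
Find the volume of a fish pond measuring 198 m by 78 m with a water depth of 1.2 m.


Base area = L * W = 198 * 78 = 15444 m^2
Volume = area * depth = 15444 * 1.2 = 18532.8 m^3

18532.8 m^3


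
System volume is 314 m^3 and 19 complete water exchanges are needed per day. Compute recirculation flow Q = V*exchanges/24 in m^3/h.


Daily recirculation volume = 314 m^3 * 19 = 5966 m^3/day
Flow rate Q = daily volume / 24 h = 5966 / 24 = 248.583 m^3/h

248.583 m^3/h


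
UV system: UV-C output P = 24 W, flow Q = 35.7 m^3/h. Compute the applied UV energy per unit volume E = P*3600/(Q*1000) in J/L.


Energy delivered per hour = 24 W * 3600 s = 86400 J/h
Volume treated per hour = 35.7 m^3/h * 1000 = 35700 L/h
dose = 86400 / 35700 = 2.42017 J/L

2.42017 J/L


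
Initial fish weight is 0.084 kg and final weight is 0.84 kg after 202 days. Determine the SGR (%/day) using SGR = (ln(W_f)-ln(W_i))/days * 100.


ln(W_f) = ln(0.84) = -0.17435339
ln(W_i) = ln(0.084) = -2.4769385
ln(W_f) - ln(W_i) = -0.17435339 - -2.4769385 = 2.3025851
SGR = 2.3025851 / 202 * 100 = 1.13989 %/day

1.13989 %/day


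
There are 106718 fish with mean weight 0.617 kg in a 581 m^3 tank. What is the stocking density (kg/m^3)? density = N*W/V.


Total biomass = 106718 fish * 0.617 kg = 65845.006 kg
Density = total biomass / volume = 65845.006 / 581 = 113.33 kg/m^3

113.33 kg/m^3


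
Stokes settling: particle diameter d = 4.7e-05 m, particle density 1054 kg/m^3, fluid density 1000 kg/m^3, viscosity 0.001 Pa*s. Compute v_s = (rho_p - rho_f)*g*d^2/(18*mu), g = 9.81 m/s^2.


Density difference: rho_p - rho_f = 1054 - 1000 = 54 kg/m^3
d^2 = (4.7e-05)^2 = 2.209e-09 m^2
Numerator = (rho_p - rho_f) * g * d^2 = 54 * 9.81 * 2.209e-09 = 1.1701957e-06
Denominator = 18 * mu = 18 * 0.001 = 0.018
v_s = 1.1701957e-06 / 0.018 = 6.50109e-05 m/s
Check: Re = rho_f * v_s * d / mu = 1000 * 6.50109e-05 * 4.7e-05 / 0.001 = 0.00306 < 1, so Stokes' law applies.

6.50109e-05 m/s


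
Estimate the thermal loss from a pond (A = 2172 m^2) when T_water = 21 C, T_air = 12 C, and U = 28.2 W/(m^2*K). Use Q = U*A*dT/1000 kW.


Temperature difference dT = 21 - 12 = 9 K
Heat loss (W) = U * A * dT = 28.2 * 2172 * 9 = 551253.6 W
Convert to kW: 551253.6 / 1000 = 551.2536 kW

551.2536 kW


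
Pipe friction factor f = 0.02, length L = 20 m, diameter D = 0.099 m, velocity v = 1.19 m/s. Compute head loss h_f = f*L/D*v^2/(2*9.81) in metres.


v^2 = 1.19^2 = 1.4161 m^2/s^2
L/D = 20/0.099 = 202.0202
h_f = f*(L/D)*v^2/(2g) = 0.02 * 202.0202 * 1.4161 / 19.62 = 0.291622 m

0.291622 m


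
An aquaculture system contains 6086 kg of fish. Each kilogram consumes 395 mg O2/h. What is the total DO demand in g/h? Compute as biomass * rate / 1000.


Total O2 consumption (mg/h) = 6086 kg * 395 mg/(kg*h) = 2403970 mg/h
Convert to g/h: 2403970 / 1000 = 2403.97 g/h

2403.97 g/h


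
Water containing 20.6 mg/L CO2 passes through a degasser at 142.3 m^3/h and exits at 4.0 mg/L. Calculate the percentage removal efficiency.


CO2_out / CO2_in = 4.0 / 20.6 = 0.19417476
Fraction remaining = 0.19417476
efficiency = (1 - 0.19417476) * 100 = 80.5825 %

80.5825 %


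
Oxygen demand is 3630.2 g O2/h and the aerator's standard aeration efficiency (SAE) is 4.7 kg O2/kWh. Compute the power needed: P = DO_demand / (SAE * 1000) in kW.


SAE in g O2/kWh = 4.7 * 1000 = 4700 g/kWh
P = DO_demand / SAE_g = 3630.2 / 4700 = 0.772383 kW

0.772383 kW


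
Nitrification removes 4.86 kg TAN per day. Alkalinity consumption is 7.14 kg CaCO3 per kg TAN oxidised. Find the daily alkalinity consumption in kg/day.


Alkalinity factor: 7.14 kg CaCO3 consumed per kg TAN nitrified
alk = 4.86 kg TAN * 7.14 = 34.7004 kg CaCO3/day

34.7004 kg CaCO3/day


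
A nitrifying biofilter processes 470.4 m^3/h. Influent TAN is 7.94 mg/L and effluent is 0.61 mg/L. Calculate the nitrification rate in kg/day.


Concentration drop: TAN_in - TAN_out = 7.94 - 0.61 = 7.33 mg/L
Hourly TAN removed = Q * dTAN = 470.4 m^3/h * 7.33 mg/L = 3448.032 g/h  (m^3/h * mg/L = g/h)
Daily TAN removed = 3448.032 * 24 = 82752.768 g/day
Convert to kg/day: 82752.768 / 1000 = 82.752768 kg/day

82.752768 kg/day


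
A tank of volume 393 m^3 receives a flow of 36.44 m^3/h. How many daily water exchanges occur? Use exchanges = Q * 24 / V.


Daily flow volume = 36.44 m^3/h * 24 h = 874.56 m^3/day
Exchanges = daily flow / tank volume = 874.56 / 393 = 2.22534 exchanges/day

2.22534 exchanges/day


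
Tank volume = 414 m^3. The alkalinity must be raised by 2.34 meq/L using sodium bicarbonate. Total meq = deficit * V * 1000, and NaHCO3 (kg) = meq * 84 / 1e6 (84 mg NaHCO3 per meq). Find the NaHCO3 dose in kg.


Tank volume in L = 414 m^3 * 1000 = 414000 L
Total meq required = 2.34 meq/L * 414000 L = 968760 meq
NaHCO3 mass = 968760 meq * 84 mg/meq / 1e6 = 81.3758 kg

81.3758 kg


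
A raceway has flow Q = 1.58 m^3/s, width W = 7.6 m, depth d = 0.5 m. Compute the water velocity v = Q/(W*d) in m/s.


Cross-sectional area = W * d = 7.6 * 0.5 = 3.8 m^2
Velocity = Q / A = 1.58 / 3.8 = 0.415789 m/s

0.415789 m/s


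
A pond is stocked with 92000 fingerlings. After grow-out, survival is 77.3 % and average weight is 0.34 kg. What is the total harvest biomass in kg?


Survivors = 92000 * 77.3/100 = 71116 fish
Harvest biomass = survivors * W_f = 71116 * 0.34 = 24179.44 kg

24179.44 kg


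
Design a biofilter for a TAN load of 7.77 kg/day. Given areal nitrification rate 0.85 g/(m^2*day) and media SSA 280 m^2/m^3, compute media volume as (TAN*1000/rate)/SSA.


A = 7.77*1000 / 0.85 = 9141.1765 m^2
V = 9141.1765 / 280 = 32.6471

32.6471 m^3


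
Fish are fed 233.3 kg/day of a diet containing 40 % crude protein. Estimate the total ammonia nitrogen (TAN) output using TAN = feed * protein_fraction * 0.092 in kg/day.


Protein in feed = 233.3 * 40/100 = 93.32 kg/day
TAN = protein * 0.092 = 93.32 * 0.092 = 8.58544 kg/day

8.58544 kg/day


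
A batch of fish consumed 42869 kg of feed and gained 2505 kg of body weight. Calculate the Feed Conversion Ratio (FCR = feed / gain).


FCR = feed consumed / weight gained
FCR = 42869 kg / 2505 kg = 17.1134

17.1134


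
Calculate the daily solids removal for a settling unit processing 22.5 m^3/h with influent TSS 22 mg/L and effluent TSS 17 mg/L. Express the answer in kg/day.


Concentration drop: TSS_in - TSS_out = 22 - 17 = 5 mg/L
Hourly solids removed = Q * dTSS = 22.5 m^3/h * 5 mg/L = 112.5 g/h  (m^3/h * mg/L = g/h)
Daily solids removed = 112.5 * 24 = 2700 g/day
Convert g to kg: 2700 / 1000 = 2.7 kg/day

2.7 kg/day


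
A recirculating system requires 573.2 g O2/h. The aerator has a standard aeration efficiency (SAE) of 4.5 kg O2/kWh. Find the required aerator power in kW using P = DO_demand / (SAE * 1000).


SAE in g O2/kWh = 4.5 * 1000 = 4500 g/kWh
P = DO_demand / SAE_g = 573.2 / 4500 = 0.127378 kW

0.127378 kW


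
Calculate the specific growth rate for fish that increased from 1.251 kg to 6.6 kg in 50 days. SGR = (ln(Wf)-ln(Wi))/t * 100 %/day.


ln(W_f) = ln(6.6) = 1.8870696
ln(W_i) = ln(1.251) = 0.22394323
ln(W_f) - ln(W_i) = 1.8870696 - 0.22394323 = 1.6631264
SGR = 1.6631264 / 50 * 100 = 3.32625 %/day

3.32625 %/day


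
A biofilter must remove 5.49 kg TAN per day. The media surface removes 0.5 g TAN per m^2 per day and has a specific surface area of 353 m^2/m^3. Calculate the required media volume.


A = 5.49*1000 / 0.5 = 10980 m^2
V = 10980 / 353 = 31.1048

31.1048 m^3


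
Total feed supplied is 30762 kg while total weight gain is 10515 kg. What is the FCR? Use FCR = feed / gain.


FCR = feed consumed / weight gained
FCR = 30762 kg / 10515 kg = 2.92553

2.92553


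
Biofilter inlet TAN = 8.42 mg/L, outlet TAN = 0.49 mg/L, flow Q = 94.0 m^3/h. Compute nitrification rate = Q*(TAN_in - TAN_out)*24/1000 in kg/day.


Concentration drop: TAN_in - TAN_out = 8.42 - 0.49 = 7.93 mg/L
Hourly TAN removed = Q * dTAN = 94.0 m^3/h * 7.93 mg/L = 745.42 g/h  (m^3/h * mg/L = g/h)
Daily TAN removed = 745.42 * 24 = 17890.08 g/day
Convert to kg/day: 17890.08 / 1000 = 17.89008 kg/day

17.89008 kg/day


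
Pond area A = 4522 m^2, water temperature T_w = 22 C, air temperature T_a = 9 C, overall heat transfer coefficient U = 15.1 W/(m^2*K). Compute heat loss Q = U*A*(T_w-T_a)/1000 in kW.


Temperature difference dT = 22 - 9 = 13 K
Heat loss (W) = U * A * dT = 15.1 * 4522 * 13 = 887668.6 W
Convert to kW: 887668.6 / 1000 = 887.6686 kW

887.6686 kW


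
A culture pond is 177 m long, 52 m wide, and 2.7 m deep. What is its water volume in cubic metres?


Base area = L * W = 177 * 52 = 9204 m^2
Volume = area * depth = 9204 * 2.7 = 24850.8 m^3

24850.8 m^3


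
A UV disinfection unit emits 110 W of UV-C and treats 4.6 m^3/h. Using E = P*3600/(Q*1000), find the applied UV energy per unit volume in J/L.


Energy delivered per hour = 110 W * 3600 s = 396000 J/h
Volume treated per hour = 4.6 m^3/h * 1000 = 4600 L/h
dose = 396000 / 4600 = 86.087 J/L

86.087 J/L


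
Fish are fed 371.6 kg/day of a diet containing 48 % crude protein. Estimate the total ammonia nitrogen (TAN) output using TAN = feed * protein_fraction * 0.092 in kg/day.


Protein in feed = 371.6 * 48/100 = 178.368 kg/day
TAN = protein * 0.092 = 178.368 * 0.092 = 16.409856 kg/day

16.409856 kg/day


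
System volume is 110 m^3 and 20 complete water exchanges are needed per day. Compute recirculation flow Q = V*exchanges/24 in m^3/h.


Daily recirculation volume = 110 m^3 * 20 = 2200 m^3/day
Flow rate Q = daily volume / 24 h = 2200 / 24 = 91.6667 m^3/h

91.6667 m^3/h


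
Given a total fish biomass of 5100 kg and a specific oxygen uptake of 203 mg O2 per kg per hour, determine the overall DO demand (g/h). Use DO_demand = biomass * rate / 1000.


Total O2 consumption (mg/h) = 5100 kg * 203 mg/(kg*h) = 1035300 mg/h
Convert to g/h: 1035300 / 1000 = 1035.3 g/h

1035.3 g/h


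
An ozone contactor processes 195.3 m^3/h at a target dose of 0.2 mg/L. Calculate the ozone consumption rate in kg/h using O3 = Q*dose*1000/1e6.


O3 demand (mg/h) = Q * dose * 1000 = 195.3 * 0.2 * 1000 = 39060 mg/h
Convert mg to kg: 39060 / 1e6 = 0.03906 kg/h

0.03906 kg/h


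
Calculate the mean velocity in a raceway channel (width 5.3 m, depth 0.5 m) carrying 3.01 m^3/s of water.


Cross-sectional area = W * d = 5.3 * 0.5 = 2.65 m^2
Velocity = Q / A = 3.01 / 2.65 = 1.13585 m/s

1.13585 m/s


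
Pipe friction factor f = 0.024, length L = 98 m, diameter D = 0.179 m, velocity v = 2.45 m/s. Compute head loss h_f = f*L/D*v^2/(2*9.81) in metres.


v^2 = 2.45^2 = 6.0025 m^2/s^2
L/D = 98/0.179 = 547.48603
h_f = f*(L/D)*v^2/(2g) = 0.024 * 547.48603 * 6.0025 / 19.62 = 4.01992 m

4.01992 m


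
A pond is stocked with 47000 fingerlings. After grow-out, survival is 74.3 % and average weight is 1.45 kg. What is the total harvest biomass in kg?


Survivors = 47000 * 74.3/100 = 34921 fish
Harvest biomass = survivors * W_f = 34921 * 1.45 = 50635.45 kg

50635.45 kg


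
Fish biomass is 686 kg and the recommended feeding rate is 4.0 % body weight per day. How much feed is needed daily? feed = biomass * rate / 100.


Feeding rate fraction = 4.0% / 100 = 0.04
Daily feed = 686 kg * 0.04 = 27.44 kg/day

27.44 kg/day


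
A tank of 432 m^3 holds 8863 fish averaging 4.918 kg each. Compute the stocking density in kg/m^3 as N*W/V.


Total biomass = 8863 fish * 4.918 kg = 43588.234 kg
Density = total biomass / volume = 43588.234 / 432 = 100.899 kg/m^3

100.899 kg/m^3


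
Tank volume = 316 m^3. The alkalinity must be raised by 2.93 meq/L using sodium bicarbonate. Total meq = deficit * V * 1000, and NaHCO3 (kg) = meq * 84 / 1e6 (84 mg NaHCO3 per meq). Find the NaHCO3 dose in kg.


Tank volume in L = 316 m^3 * 1000 = 316000 L
Total meq required = 2.93 meq/L * 316000 L = 925880 meq
NaHCO3 mass = 925880 meq * 84 mg/meq / 1e6 = 77.7739 kg

77.7739 kg


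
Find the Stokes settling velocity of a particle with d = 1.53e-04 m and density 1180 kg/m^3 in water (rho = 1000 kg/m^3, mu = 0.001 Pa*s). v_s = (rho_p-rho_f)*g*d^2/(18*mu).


Density difference: rho_p - rho_f = 1180 - 1000 = 180 kg/m^3
d^2 = (1.53e-04)^2 = 2.3409e-08 m^2
Numerator = (rho_p - rho_f) * g * d^2 = 180 * 9.81 * 2.3409e-08 = 4.1335612e-05
Denominator = 18 * mu = 18 * 0.001 = 0.018
v_s = 4.1335612e-05 / 0.018 = 0.00229642 m/s
Check: Re = rho_f * v_s * d / mu = 1000 * 0.00229642 * 1.53e-04 / 0.001 = 0.351 < 1, so Stokes' law applies.

0.00229642 m/s


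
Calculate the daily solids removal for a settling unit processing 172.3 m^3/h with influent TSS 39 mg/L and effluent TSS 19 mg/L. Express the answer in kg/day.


Concentration drop: TSS_in - TSS_out = 39 - 19 = 20 mg/L
Hourly solids removed = Q * dTSS = 172.3 m^3/h * 20 mg/L = 3446 g/h  (m^3/h * mg/L = g/h)
Daily solids removed = 3446 * 24 = 82704 g/day
Convert g to kg: 82704 / 1000 = 82.704 kg/day

82.704 kg/day


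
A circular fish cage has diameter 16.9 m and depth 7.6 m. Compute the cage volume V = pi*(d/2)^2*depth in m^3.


r = d/2 = 16.9/2 = 8.45 m
Base area = pi*r^2 = pi*8.45^2 = 224.31757 m^2
Volume = 224.31757 * 7.6 = 1704.81 m^3

1704.81 m^3


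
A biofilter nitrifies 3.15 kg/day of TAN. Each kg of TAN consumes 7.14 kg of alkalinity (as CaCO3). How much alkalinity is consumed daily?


Alkalinity factor: 7.14 kg CaCO3 consumed per kg TAN nitrified
alk = 3.15 kg TAN * 7.14 = 22.491 kg CaCO3/day

22.491 kg CaCO3/day


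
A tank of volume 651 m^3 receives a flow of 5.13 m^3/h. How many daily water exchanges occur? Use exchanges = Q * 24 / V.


Daily flow volume = 5.13 m^3/h * 24 h = 123.12 m^3/day
Exchanges = daily flow / tank volume = 123.12 / 651 = 0.189124 exchanges/day

0.189124 exchanges/day


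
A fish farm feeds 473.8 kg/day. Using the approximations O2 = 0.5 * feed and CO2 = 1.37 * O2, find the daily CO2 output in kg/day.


O2 = 473.8 * 0.5 = 236.9
CO2 = 236.9 * 1.37 = 324.553

324.553 kg/day


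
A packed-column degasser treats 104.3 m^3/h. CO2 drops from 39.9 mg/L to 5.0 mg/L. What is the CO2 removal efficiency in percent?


CO2_out / CO2_in = 5.0 / 39.9 = 0.12531328
Fraction remaining = 0.12531328
efficiency = (1 - 0.12531328) * 100 = 87.4687 %

87.4687 %


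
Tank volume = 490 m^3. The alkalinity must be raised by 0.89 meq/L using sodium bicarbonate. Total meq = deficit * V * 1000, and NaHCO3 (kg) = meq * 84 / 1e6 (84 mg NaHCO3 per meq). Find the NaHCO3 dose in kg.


Tank volume in L = 490 m^3 * 1000 = 490000 L
Total meq required = 0.89 meq/L * 490000 L = 436100 meq
NaHCO3 mass = 436100 meq * 84 mg/meq / 1e6 = 36.6324 kg

36.6324 kg


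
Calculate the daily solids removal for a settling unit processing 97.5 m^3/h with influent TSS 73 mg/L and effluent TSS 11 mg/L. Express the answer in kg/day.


Concentration drop: TSS_in - TSS_out = 73 - 11 = 62 mg/L
Hourly solids removed = Q * dTSS = 97.5 m^3/h * 62 mg/L = 6045 g/h  (m^3/h * mg/L = g/h)
Daily solids removed = 6045 * 24 = 145080 g/day
Convert g to kg: 145080 / 1000 = 145.08 kg/day

145.08 kg/day


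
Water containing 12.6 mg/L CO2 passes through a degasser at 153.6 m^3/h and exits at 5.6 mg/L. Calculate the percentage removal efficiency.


CO2_out / CO2_in = 5.6 / 12.6 = 0.44444444
Fraction remaining = 0.44444444
efficiency = (1 - 0.44444444) * 100 = 55.5556 %

55.5556 %


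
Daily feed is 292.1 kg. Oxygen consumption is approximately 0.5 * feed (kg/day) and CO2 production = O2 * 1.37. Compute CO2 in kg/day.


O2 = 292.1 * 0.5 = 146.05
CO2 = 146.05 * 1.37 = 200.0885

200.0885 kg/day


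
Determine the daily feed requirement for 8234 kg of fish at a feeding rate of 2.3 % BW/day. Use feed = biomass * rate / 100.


Feeding rate fraction = 2.3% / 100 = 0.023
Daily feed = 8234 kg * 0.023 = 189.382 kg/day

189.382 kg/day


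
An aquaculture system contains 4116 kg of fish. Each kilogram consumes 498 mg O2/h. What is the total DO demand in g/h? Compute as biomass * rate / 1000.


Total O2 consumption (mg/h) = 4116 kg * 498 mg/(kg*h) = 2049768 mg/h
Convert to g/h: 2049768 / 1000 = 2049.768 g/h

2049.768 g/h


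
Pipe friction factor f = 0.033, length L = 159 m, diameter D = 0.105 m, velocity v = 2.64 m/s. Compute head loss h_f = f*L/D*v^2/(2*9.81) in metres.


v^2 = 2.64^2 = 6.9696 m^2/s^2
L/D = 159/0.105 = 1514.2857
h_f = f*(L/D)*v^2/(2g) = 0.033 * 1514.2857 * 6.9696 / 19.62 = 17.7513 m

17.7513 m


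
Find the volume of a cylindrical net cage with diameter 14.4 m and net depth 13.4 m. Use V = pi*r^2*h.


r = d/2 = 14.4/2 = 7.2 m
Base area = pi*r^2 = pi*7.2^2 = 162.86016 m^2
Volume = 162.86016 * 13.4 = 2182.33 m^3

2182.33 m^3


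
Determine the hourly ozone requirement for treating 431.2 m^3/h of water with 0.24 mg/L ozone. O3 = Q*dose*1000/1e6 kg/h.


O3 demand (mg/h) = Q * dose * 1000 = 431.2 * 0.24 * 1000 = 103488 mg/h
Convert mg to kg: 103488 / 1e6 = 0.103488 kg/h

0.103488 kg/h


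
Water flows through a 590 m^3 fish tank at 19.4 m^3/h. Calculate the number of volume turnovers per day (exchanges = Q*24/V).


Daily flow volume = 19.4 m^3/h * 24 h = 465.6 m^3/day
Exchanges = daily flow / tank volume = 465.6 / 590 = 0.789153 exchanges/day

0.789153 exchanges/day


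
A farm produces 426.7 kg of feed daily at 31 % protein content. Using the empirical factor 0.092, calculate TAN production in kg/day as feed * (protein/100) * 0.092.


Protein in feed = 426.7 * 31/100 = 132.277 kg/day
TAN = protein * 0.092 = 132.277 * 0.092 = 12.169484 kg/day

12.169484 kg/day


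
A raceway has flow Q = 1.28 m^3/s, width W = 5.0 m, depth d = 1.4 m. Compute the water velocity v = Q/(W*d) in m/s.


Cross-sectional area = W * d = 5.0 * 1.4 = 7 m^2
Velocity = Q / A = 1.28 / 7 = 0.182857 m/s

0.182857 m/s


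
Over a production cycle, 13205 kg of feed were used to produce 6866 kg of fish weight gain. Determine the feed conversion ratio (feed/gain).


FCR = feed consumed / weight gained
FCR = 13205 kg / 6866 kg = 1.92324

1.92324


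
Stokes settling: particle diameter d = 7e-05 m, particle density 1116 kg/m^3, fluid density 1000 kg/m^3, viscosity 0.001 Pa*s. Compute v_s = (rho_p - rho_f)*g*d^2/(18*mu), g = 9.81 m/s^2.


Density difference: rho_p - rho_f = 1116 - 1000 = 116 kg/m^3
d^2 = (7e-05)^2 = 4.9e-09 m^2
Numerator = (rho_p - rho_f) * g * d^2 = 116 * 9.81 * 4.9e-09 = 5.576004e-06
Denominator = 18 * mu = 18 * 0.001 = 0.018
v_s = 5.576004e-06 / 0.018 = 3.09778e-04 m/s
Check: Re = rho_f * v_s * d / mu = 1000 * 3.09778e-04 * 7e-05 / 0.001 = 0.0217 < 1, so Stokes' law applies.

3.09778e-04 m/s


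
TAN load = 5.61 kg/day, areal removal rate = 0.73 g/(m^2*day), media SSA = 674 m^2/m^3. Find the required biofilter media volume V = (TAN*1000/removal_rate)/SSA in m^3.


A = 5.61*1000 / 0.73 = 7684.9315 m^2
V = 7684.9315 / 674 = 11.402

11.402 m^3


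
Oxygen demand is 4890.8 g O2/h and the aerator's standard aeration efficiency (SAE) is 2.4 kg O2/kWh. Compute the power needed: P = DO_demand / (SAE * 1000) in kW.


SAE in g O2/kWh = 2.4 * 1000 = 2400 g/kWh
P = DO_demand / SAE_g = 4890.8 / 2400 = 2.03783 kW

2.03783 kW


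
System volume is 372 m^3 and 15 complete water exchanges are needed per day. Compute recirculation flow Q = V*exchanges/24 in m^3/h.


Daily recirculation volume = 372 m^3 * 15 = 5580 m^3/day
Flow rate Q = daily volume / 24 h = 5580 / 24 = 232.5 m^3/h

232.5 m^3/h


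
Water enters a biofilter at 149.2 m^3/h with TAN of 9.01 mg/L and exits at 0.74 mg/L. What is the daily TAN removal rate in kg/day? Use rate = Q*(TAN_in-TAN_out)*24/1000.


Concentration drop: TAN_in - TAN_out = 9.01 - 0.74 = 8.27 mg/L
Hourly TAN removed = Q * dTAN = 149.2 m^3/h * 8.27 mg/L = 1233.884 g/h  (m^3/h * mg/L = g/h)
Daily TAN removed = 1233.884 * 24 = 29613.216 g/day
Convert to kg/day: 29613.216 / 1000 = 29.613216 kg/day

29.613216 kg/day


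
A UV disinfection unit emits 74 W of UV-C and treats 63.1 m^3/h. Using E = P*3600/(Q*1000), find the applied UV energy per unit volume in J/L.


Energy delivered per hour = 74 W * 3600 s = 266400 J/h
Volume treated per hour = 63.1 m^3/h * 1000 = 63100 L/h
dose = 266400 / 63100 = 4.22187 J/L

4.22187 J/L


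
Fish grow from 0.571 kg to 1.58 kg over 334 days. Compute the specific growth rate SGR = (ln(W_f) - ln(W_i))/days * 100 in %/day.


ln(W_f) = ln(1.58) = 0.45742485
ln(W_i) = ln(0.571) = -0.56036607
ln(W_f) - ln(W_i) = 0.45742485 - -0.56036607 = 1.0177909
SGR = 1.0177909 / 334 * 100 = 0.304728 %/day

0.304728 %/day


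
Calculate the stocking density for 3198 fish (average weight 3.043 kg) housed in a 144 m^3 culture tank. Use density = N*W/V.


Total biomass = 3198 fish * 3.043 kg = 9731.514 kg
Density = total biomass / volume = 9731.514 / 144 = 67.58 kg/m^3

67.58 kg/m^3


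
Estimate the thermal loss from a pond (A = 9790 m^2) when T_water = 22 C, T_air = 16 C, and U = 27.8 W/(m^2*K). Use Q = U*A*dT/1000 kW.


Temperature difference dT = 22 - 16 = 6 K
Heat loss (W) = U * A * dT = 27.8 * 9790 * 6 = 1632972 W
Convert to kW: 1632972 / 1000 = 1632.972 kW

1632.972 kW


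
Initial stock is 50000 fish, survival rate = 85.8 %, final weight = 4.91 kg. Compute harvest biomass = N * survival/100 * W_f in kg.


Survivors = 50000 * 85.8/100 = 42900 fish
Harvest biomass = survivors * W_f = 42900 * 4.91 = 210639 kg

210639 kg


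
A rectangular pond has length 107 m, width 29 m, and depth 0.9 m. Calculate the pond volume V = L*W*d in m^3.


Base area = L * W = 107 * 29 = 3103 m^2
Volume = area * depth = 3103 * 0.9 = 2792.7 m^3

2792.7 m^3


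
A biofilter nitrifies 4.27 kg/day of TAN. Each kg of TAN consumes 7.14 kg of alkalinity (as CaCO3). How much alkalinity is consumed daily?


Alkalinity factor: 7.14 kg CaCO3 consumed per kg TAN nitrified
alk = 4.27 kg TAN * 7.14 = 30.4878 kg CaCO3/day

30.4878 kg CaCO3/day


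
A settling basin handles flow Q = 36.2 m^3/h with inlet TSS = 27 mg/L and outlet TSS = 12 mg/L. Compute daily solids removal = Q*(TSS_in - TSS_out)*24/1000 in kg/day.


Concentration drop: TSS_in - TSS_out = 27 - 12 = 15 mg/L
Hourly solids removed = Q * dTSS = 36.2 m^3/h * 15 mg/L = 543 g/h  (m^3/h * mg/L = g/h)
Daily solids removed = 543 * 24 = 13032 g/day
Convert g to kg: 13032 / 1000 = 13.032 kg/day

13.032 kg/day


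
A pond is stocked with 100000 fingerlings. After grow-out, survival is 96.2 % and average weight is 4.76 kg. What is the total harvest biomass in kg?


Survivors = 100000 * 96.2/100 = 96200 fish
Harvest biomass = survivors * W_f = 96200 * 4.76 = 457912 kg

457912 kg


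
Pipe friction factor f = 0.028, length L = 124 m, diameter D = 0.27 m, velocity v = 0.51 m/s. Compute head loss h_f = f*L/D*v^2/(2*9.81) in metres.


v^2 = 0.51^2 = 0.2601 m^2/s^2
L/D = 124/0.27 = 459.25926
h_f = f*(L/D)*v^2/(2g) = 0.028 * 459.25926 * 0.2601 / 19.62 = 0.170474 m

0.170474 m


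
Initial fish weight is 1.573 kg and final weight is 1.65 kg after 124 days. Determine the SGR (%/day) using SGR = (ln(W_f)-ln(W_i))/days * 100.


ln(W_f) = ln(1.65) = 0.50077529
ln(W_i) = ln(1.573) = 0.45298462
ln(W_f) - ln(W_i) = 0.50077529 - 0.45298462 = 0.04779067
SGR = 0.04779067 / 124 * 100 = 0.0385409 %/day

0.0385409 %/day


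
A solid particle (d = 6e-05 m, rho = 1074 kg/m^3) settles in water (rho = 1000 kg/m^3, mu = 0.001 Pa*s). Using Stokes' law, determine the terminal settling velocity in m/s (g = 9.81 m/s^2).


Density difference: rho_p - rho_f = 1074 - 1000 = 74 kg/m^3
d^2 = (6e-05)^2 = 3.6e-09 m^2
Numerator = (rho_p - rho_f) * g * d^2 = 74 * 9.81 * 3.6e-09 = 2.613384e-06
Denominator = 18 * mu = 18 * 0.001 = 0.018
v_s = 2.613384e-06 / 0.018 = 1.45188e-04 m/s
Check: Re = rho_f * v_s * d / mu = 1000 * 1.45188e-04 * 6e-05 / 0.001 = 0.00871 < 1, so Stokes' law applies.

1.45188e-04 m/s


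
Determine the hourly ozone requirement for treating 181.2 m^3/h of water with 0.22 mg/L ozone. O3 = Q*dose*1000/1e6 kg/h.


O3 demand (mg/h) = Q * dose * 1000 = 181.2 * 0.22 * 1000 = 39864 mg/h
Convert mg to kg: 39864 / 1e6 = 0.039864 kg/h

0.039864 kg/h


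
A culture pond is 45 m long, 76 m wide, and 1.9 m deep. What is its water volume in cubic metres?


Base area = L * W = 45 * 76 = 3420 m^2
Volume = area * depth = 3420 * 1.9 = 6498 m^3

6498 m^3


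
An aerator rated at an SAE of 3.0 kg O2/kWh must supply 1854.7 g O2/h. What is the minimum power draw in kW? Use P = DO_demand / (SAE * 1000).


SAE in g O2/kWh = 3.0 * 1000 = 3000 g/kWh
P = DO_demand / SAE_g = 1854.7 / 3000 = 0.618233 kW

0.618233 kW


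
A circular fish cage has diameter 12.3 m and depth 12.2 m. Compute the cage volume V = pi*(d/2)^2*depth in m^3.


r = d/2 = 12.3/2 = 6.15 m
Base area = pi*r^2 = pi*6.15^2 = 118.82289 m^2
Volume = 118.82289 * 12.2 = 1449.64 m^3

1449.64 m^3


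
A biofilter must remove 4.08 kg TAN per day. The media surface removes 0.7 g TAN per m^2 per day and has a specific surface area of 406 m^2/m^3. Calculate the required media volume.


A = 4.08*1000 / 0.7 = 5828.5714 m^2
V = 5828.5714 / 406 = 14.3561

14.3561 m^3


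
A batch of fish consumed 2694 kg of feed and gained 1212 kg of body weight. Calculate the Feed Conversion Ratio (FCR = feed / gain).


FCR = feed consumed / weight gained
FCR = 2694 kg / 1212 kg = 2.22277

2.22277


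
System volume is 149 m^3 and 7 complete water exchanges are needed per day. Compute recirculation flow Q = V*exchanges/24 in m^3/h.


Daily recirculation volume = 149 m^3 * 7 = 1043 m^3/day
Flow rate Q = daily volume / 24 h = 1043 / 24 = 43.4583 m^3/h

43.4583 m^3/h


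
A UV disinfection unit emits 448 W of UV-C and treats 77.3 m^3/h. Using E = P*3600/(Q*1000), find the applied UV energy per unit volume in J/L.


Energy delivered per hour = 448 W * 3600 s = 1612800 J/h
Volume treated per hour = 77.3 m^3/h * 1000 = 77300 L/h
dose = 1612800 / 77300 = 20.8642 J/L

20.8642 J/L


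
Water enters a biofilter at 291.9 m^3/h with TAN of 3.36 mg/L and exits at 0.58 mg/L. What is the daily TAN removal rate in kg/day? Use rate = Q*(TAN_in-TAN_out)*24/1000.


Concentration drop: TAN_in - TAN_out = 3.36 - 0.58 = 2.78 mg/L
Hourly TAN removed = Q * dTAN = 291.9 m^3/h * 2.78 mg/L = 811.482 g/h  (m^3/h * mg/L = g/h)
Daily TAN removed = 811.482 * 24 = 19475.568 g/day
Convert to kg/day: 19475.568 / 1000 = 19.475568 kg/day

19.475568 kg/day


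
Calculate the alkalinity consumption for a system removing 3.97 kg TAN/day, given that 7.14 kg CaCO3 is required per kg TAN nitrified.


Alkalinity factor: 7.14 kg CaCO3 consumed per kg TAN nitrified
alk = 3.97 kg TAN * 7.14 = 28.3458 kg CaCO3/day

28.3458 kg CaCO3/day


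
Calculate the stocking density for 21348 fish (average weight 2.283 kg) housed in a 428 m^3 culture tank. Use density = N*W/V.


Total biomass = 21348 fish * 2.283 kg = 48737.484 kg
Density = total biomass / volume = 48737.484 / 428 = 113.873 kg/m^3

113.873 kg/m^3


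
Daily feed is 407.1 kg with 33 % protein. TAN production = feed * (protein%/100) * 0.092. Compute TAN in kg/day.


Protein in feed = 407.1 * 33/100 = 134.343 kg/day
TAN = protein * 0.092 = 134.343 * 0.092 = 12.359556 kg/day

12.359556 kg/day


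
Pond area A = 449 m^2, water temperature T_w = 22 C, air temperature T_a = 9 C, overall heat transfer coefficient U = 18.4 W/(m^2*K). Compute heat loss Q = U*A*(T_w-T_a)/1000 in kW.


Temperature difference dT = 22 - 9 = 13 K
Heat loss (W) = U * A * dT = 18.4 * 449 * 13 = 107400.8 W
Convert to kW: 107400.8 / 1000 = 107.4008 kW

107.4008 kW


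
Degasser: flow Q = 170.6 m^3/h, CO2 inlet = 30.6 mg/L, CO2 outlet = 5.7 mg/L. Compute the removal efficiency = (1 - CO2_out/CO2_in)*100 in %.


CO2_out / CO2_in = 5.7 / 30.6 = 0.18627451
Fraction remaining = 0.18627451
efficiency = (1 - 0.18627451) * 100 = 81.3725 %

81.3725 %


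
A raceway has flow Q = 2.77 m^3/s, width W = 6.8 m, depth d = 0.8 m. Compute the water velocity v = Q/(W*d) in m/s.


Cross-sectional area = W * d = 6.8 * 0.8 = 5.44 m^2
Velocity = Q / A = 2.77 / 5.44 = 0.509191 m/s

0.509191 m/s


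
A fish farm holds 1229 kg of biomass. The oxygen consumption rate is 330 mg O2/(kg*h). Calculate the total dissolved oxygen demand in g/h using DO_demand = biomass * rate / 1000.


Total O2 consumption (mg/h) = 1229 kg * 330 mg/(kg*h) = 405570 mg/h
Convert to g/h: 405570 / 1000 = 405.57 g/h

405.57 g/h


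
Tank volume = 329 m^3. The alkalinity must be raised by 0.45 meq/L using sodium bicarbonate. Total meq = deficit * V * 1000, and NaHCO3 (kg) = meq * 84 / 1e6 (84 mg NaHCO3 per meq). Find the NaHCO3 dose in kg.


Tank volume in L = 329 m^3 * 1000 = 329000 L
Total meq required = 0.45 meq/L * 329000 L = 148050 meq
NaHCO3 mass = 148050 meq * 84 mg/meq / 1e6 = 12.4362 kg

12.4362 kg


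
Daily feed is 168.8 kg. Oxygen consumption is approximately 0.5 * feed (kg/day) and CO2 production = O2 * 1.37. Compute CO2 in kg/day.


O2 = 168.8 * 0.5 = 84.4
CO2 = 84.4 * 1.37 = 115.628

115.628 kg/day


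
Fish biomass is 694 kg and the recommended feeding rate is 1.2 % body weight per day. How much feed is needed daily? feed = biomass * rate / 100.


Feeding rate fraction = 1.2% / 100 = 0.012
Daily feed = 694 kg * 0.012 = 8.328 kg/day

8.328 kg/day


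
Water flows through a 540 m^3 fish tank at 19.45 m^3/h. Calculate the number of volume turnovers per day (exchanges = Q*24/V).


Daily flow volume = 19.45 m^3/h * 24 h = 466.8 m^3/day
Exchanges = daily flow / tank volume = 466.8 / 540 = 0.864444 exchanges/day

0.864444 exchanges/day


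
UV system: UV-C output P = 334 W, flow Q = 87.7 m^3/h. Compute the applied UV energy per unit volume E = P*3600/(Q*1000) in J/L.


Energy delivered per hour = 334 W * 3600 s = 1202400 J/h
Volume treated per hour = 87.7 m^3/h * 1000 = 87700 L/h
dose = 1202400 / 87700 = 13.7104 J/L

13.7104 J/L


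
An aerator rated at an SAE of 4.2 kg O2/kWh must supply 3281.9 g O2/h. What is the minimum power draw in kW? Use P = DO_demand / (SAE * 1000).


SAE in g O2/kWh = 4.2 * 1000 = 4200 g/kWh
P = DO_demand / SAE_g = 3281.9 / 4200 = 0.781405 kW

0.781405 kW


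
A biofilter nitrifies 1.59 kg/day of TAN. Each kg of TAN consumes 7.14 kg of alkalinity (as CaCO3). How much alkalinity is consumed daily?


Alkalinity factor: 7.14 kg CaCO3 consumed per kg TAN nitrified
alk = 1.59 kg TAN * 7.14 = 11.3526 kg CaCO3/day

11.3526 kg CaCO3/day


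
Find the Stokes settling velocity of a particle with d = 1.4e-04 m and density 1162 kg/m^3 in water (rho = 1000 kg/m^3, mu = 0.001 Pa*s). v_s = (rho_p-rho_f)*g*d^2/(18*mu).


Density difference: rho_p - rho_f = 1162 - 1000 = 162 kg/m^3
d^2 = (1.4e-04)^2 = 1.96e-08 m^2
Numerator = (rho_p - rho_f) * g * d^2 = 162 * 9.81 * 1.96e-08 = 3.1148712e-05
Denominator = 18 * mu = 18 * 0.001 = 0.018
v_s = 3.1148712e-05 / 0.018 = 0.00173048 m/s
Check: Re = rho_f * v_s * d / mu = 1000 * 0.00173048 * 1.4e-04 / 0.001 = 0.242 < 1, so Stokes' law applies.

0.00173048 m/s


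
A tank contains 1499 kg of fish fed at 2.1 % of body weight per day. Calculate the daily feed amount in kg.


Feeding rate fraction = 2.1% / 100 = 0.021
Daily feed = 1499 kg * 0.021 = 31.479 kg/day

31.479 kg/day


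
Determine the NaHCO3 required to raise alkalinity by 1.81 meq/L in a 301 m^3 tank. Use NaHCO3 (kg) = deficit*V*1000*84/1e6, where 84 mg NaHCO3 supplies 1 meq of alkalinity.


Tank volume in L = 301 m^3 * 1000 = 301000 L
Total meq required = 1.81 meq/L * 301000 L = 544810 meq
NaHCO3 mass = 544810 meq * 84 mg/meq / 1e6 = 45.764 kg

45.764 kg


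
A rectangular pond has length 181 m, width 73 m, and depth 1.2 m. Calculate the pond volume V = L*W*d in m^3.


Base area = L * W = 181 * 73 = 13213 m^2
Volume = area * depth = 13213 * 1.2 = 15855.6 m^3

15855.6 m^3


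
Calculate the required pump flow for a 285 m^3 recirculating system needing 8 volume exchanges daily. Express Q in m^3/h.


Daily recirculation volume = 285 m^3 * 8 = 2280 m^3/day
Flow rate Q = daily volume / 24 h = 2280 / 24 = 95 m^3/h

95 m^3/h


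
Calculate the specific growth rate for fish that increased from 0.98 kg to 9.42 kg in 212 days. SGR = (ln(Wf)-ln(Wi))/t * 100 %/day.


ln(W_f) = ln(9.42) = 2.2428351
ln(W_i) = ln(0.98) = -0.020202707
ln(W_f) - ln(W_i) = 2.2428351 - -0.020202707 = 2.2630378
SGR = 2.2630378 / 212 * 100 = 1.06747 %/day

1.06747 %/day


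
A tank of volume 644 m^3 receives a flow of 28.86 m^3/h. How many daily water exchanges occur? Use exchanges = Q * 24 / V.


Daily flow volume = 28.86 m^3/h * 24 h = 692.64 m^3/day
Exchanges = daily flow / tank volume = 692.64 / 644 = 1.07553 exchanges/day

1.07553 exchanges/day


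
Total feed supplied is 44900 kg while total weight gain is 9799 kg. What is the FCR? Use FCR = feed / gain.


FCR = feed consumed / weight gained
FCR = 44900 kg / 9799 kg = 4.5821

4.5821


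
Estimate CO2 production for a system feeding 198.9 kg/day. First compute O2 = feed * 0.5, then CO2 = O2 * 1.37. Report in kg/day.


O2 = 198.9 * 0.5 = 99.45
CO2 = 99.45 * 1.37 = 136.2465

136.2465 kg/day


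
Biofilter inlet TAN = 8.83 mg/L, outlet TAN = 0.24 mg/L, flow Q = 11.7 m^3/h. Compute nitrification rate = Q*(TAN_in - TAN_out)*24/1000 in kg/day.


Concentration drop: TAN_in - TAN_out = 8.83 - 0.24 = 8.59 mg/L
Hourly TAN removed = Q * dTAN = 11.7 m^3/h * 8.59 mg/L = 100.503 g/h  (m^3/h * mg/L = g/h)
Daily TAN removed = 100.503 * 24 = 2412.072 g/day
Convert to kg/day: 2412.072 / 1000 = 2.412072 kg/day

2.412072 kg/day


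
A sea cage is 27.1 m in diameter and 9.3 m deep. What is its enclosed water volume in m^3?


r = d/2 = 27.1/2 = 13.55 m
Base area = pi*r^2 = pi*13.55^2 = 576.80427 m^2
Volume = 576.80427 * 9.3 = 5364.28 m^3

5364.28 m^3


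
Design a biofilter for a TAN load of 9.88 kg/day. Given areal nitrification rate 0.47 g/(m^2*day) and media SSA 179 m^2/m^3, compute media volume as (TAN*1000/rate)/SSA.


A = 9.88*1000 / 0.47 = 21021.277 m^2
V = 21021.277 / 179 = 117.437

117.437 m^3


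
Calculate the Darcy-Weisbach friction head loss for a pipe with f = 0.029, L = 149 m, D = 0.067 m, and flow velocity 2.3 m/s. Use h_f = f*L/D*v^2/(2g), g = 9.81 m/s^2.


v^2 = 2.3^2 = 5.29 m^2/s^2
L/D = 149/0.067 = 2223.8806
h_f = f*(L/D)*v^2/(2g) = 0.029 * 2223.8806 * 5.29 / 19.62 = 17.3887 m

17.3887 m
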